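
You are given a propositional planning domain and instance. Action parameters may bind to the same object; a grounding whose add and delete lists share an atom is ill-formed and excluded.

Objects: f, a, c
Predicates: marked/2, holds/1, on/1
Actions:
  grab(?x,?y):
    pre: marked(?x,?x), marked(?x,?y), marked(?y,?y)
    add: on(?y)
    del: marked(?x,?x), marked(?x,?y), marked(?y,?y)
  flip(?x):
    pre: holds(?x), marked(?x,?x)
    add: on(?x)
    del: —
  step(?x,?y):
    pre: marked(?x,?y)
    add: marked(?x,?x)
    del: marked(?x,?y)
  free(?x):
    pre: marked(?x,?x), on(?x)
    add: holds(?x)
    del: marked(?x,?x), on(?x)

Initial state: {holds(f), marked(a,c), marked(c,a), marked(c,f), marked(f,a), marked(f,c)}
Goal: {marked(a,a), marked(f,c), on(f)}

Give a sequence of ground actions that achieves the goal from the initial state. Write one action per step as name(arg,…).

step(f,a); grab(f,f); step(a,c)

1. step(f,a)  →  {holds(f), marked(a,c), marked(c,a), marked(c,f), marked(f,c), marked(f,f)}
2. grab(f,f)  →  {holds(f), marked(a,c), marked(c,a), marked(c,f), marked(f,c), on(f)}
3. step(a,c)  →  {holds(f), marked(a,a), marked(c,a), marked(c,f), marked(f,c), on(f)}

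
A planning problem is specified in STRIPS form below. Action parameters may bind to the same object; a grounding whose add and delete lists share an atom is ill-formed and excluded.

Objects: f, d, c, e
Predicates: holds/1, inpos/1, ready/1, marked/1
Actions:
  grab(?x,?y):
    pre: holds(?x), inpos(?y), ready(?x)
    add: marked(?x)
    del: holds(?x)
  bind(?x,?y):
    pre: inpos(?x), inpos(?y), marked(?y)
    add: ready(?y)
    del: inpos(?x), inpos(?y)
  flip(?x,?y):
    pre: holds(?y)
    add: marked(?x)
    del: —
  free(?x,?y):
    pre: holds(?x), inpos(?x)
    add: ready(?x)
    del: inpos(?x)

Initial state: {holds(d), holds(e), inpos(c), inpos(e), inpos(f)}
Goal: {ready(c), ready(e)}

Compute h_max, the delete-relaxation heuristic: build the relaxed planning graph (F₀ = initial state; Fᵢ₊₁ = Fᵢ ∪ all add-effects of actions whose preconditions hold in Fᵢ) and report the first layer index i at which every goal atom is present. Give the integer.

F0 = init (5 atoms)
F1 = F0 ∪ {marked(c), marked(d), marked(e), marked(f), ready(e)}  (10 atoms)
F2 = F1 ∪ {ready(c), ready(f)}  (12 atoms)
goal ⊆ F2  ⇒  h_max = 2

2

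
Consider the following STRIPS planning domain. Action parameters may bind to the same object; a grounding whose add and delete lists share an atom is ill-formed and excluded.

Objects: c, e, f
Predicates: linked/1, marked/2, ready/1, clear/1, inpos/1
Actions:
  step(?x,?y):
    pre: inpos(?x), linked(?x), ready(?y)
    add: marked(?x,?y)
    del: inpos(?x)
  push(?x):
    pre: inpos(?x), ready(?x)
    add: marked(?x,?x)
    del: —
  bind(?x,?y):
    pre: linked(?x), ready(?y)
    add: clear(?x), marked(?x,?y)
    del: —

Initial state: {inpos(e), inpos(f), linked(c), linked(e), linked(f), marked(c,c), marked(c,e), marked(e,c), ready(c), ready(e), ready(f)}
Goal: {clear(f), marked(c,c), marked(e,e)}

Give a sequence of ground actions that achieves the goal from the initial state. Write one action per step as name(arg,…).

1. step(e,e)  →  {inpos(f), linked(c), linked(e), linked(f), marked(c,c), marked(c,e), marked(e,c), marked(e,e), ready(c), ready(e), ready(f)}
2. bind(f,c)  →  {clear(f), inpos(f), linked(c), linked(e), linked(f), marked(c,c), marked(c,e), marked(e,c), marked(e,e), marked(f,c), ready(c), ready(e), ready(f)}

step(e,e); bind(f,c)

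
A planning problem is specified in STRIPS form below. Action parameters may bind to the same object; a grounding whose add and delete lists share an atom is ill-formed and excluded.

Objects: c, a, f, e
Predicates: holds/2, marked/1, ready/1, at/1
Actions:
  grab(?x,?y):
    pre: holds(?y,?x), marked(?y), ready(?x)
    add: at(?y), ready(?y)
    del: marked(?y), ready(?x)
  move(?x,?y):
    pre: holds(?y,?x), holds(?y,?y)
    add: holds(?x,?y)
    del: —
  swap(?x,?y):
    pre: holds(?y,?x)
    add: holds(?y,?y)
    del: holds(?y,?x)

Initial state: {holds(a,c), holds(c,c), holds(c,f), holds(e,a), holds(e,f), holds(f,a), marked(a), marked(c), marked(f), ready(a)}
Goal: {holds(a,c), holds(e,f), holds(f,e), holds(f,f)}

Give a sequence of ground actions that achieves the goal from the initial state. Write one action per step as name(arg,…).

1. swap(a,f)  →  {holds(a,c), holds(c,c), holds(c,f), holds(e,a), holds(e,f), holds(f,f), marked(a), marked(c), marked(f), ready(a)}
2. swap(a,e)  →  {holds(a,c), holds(c,c), holds(c,f), holds(e,e), holds(e,f), holds(f,f), marked(a), marked(c), marked(f), ready(a)}
3. move(f,e)  →  {holds(a,c), holds(c,c), holds(c,f), holds(e,e), holds(e,f), holds(f,e), holds(f,f), marked(a), marked(c), marked(f), ready(a)}

swap(a,f); swap(a,e); move(f,e)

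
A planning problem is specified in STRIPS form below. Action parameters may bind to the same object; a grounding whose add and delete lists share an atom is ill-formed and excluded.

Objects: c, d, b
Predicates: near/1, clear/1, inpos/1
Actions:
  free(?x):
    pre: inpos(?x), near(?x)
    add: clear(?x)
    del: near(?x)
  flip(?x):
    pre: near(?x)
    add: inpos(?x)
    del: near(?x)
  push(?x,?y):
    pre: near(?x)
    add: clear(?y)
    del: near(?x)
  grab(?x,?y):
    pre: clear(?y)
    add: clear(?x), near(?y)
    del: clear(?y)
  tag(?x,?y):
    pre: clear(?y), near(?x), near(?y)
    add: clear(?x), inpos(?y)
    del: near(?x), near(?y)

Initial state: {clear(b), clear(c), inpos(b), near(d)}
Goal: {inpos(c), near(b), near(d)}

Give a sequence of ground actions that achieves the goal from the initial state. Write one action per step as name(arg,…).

1. grab(c,b)  →  {clear(c), inpos(b), near(b), near(d)}
2. grab(d,c)  →  {clear(d), inpos(b), near(b), near(c), near(d)}
3. flip(c)  →  {clear(d), inpos(b), inpos(c), near(b), near(d)}

grab(c,b); grab(d,c); flip(c)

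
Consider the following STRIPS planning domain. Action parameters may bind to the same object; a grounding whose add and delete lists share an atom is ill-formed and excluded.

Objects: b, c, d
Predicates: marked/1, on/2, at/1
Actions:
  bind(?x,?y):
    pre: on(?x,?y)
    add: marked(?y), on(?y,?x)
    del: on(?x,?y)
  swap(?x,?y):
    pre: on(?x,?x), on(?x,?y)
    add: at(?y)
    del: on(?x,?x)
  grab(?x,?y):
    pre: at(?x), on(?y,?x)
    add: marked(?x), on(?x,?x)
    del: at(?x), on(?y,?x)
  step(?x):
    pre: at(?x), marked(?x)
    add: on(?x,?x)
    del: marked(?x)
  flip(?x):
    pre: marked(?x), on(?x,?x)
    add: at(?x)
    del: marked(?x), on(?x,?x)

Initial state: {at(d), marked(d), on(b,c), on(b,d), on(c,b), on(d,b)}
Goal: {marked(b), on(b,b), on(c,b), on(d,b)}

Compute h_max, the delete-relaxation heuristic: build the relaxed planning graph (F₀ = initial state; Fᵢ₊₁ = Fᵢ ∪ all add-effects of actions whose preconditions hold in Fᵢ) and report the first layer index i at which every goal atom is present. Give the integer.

3

F0 = init (6 atoms)
F1 = F0 ∪ {marked(b), marked(c), on(d,d)}  (9 atoms)
F2 = F1 ∪ {at(b)}  (10 atoms)
F3 = F2 ∪ {on(b,b)}  (11 atoms)
goal ⊆ F3  ⇒  h_max = 3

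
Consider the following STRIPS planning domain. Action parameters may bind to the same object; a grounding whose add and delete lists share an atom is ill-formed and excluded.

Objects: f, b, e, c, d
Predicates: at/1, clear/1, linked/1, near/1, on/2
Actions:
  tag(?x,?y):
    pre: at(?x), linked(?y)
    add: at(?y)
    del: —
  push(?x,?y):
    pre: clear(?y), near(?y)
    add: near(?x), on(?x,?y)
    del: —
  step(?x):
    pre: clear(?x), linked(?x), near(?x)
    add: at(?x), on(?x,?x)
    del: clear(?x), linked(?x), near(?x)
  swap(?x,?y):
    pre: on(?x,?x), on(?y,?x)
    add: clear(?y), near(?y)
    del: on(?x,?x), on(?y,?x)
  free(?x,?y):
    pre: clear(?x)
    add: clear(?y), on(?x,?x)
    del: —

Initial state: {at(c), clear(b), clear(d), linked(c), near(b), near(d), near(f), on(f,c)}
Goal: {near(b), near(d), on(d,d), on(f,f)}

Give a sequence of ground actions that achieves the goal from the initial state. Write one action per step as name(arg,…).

free(d,f); push(f,f)

1. free(d,f)  →  {at(c), clear(b), clear(d), clear(f), linked(c), near(b), near(d), near(f), on(d,d), on(f,c)}
2. push(f,f)  →  {at(c), clear(b), clear(d), clear(f), linked(c), near(b), near(d), near(f), on(d,d), on(f,c), on(f,f)}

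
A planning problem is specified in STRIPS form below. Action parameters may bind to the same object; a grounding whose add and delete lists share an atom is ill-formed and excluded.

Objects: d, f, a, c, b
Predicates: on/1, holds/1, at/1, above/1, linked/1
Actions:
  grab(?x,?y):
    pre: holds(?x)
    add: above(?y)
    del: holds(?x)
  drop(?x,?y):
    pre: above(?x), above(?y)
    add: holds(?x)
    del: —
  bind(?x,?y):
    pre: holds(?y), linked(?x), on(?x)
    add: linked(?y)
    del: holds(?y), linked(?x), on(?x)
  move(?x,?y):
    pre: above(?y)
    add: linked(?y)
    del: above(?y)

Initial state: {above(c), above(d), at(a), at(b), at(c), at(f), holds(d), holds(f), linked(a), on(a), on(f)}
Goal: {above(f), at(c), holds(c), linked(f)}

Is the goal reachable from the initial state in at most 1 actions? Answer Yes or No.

No

1. grab(d,f)  →  {above(c), above(d), above(f), at(a), at(b), at(c), at(f), holds(f), linked(a), on(a), on(f)}
2. drop(c,d)  →  {above(c), above(d), above(f), at(a), at(b), at(c), at(f), holds(c), holds(f), linked(a), on(a), on(f)}
3. bind(a,f)  →  {above(c), above(d), above(f), at(a), at(b), at(c), at(f), holds(c), linked(f), on(f)}
optimal plan length = 3; 3 > 1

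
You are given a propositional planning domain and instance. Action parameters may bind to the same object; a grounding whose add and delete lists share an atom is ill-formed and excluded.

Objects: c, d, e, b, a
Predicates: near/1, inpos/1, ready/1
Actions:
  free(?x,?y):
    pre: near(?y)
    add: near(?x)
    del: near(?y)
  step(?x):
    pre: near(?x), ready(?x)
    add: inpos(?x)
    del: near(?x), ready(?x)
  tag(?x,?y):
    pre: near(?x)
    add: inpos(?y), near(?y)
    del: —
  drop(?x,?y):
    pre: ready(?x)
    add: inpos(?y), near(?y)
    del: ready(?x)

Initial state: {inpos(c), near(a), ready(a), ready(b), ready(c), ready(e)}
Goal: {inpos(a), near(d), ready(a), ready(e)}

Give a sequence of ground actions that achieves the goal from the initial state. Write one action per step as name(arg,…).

free(d,a); tag(d,a)

1. free(d,a)  →  {inpos(c), near(d), ready(a), ready(b), ready(c), ready(e)}
2. tag(d,a)  →  {inpos(a), inpos(c), near(a), near(d), ready(a), ready(b), ready(c), ready(e)}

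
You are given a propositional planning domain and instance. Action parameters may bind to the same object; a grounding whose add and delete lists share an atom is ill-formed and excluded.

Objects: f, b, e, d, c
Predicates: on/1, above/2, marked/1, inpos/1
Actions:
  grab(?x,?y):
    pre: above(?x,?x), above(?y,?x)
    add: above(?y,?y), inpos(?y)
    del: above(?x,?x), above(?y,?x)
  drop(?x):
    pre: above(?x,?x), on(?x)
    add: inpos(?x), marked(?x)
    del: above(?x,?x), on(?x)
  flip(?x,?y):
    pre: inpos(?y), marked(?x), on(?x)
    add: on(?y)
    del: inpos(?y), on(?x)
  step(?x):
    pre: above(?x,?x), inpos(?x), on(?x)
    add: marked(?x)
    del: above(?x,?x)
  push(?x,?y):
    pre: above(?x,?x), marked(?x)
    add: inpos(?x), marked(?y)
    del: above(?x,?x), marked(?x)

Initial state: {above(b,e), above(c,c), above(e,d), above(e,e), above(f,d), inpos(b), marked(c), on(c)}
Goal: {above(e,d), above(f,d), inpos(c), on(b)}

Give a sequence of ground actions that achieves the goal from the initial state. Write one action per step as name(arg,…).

flip(c,b); push(c,f)

1. flip(c,b)  →  {above(b,e), above(c,c), above(e,d), above(e,e), above(f,d), marked(c), on(b)}
2. push(c,f)  →  {above(b,e), above(e,d), above(e,e), above(f,d), inpos(c), marked(f), on(b)}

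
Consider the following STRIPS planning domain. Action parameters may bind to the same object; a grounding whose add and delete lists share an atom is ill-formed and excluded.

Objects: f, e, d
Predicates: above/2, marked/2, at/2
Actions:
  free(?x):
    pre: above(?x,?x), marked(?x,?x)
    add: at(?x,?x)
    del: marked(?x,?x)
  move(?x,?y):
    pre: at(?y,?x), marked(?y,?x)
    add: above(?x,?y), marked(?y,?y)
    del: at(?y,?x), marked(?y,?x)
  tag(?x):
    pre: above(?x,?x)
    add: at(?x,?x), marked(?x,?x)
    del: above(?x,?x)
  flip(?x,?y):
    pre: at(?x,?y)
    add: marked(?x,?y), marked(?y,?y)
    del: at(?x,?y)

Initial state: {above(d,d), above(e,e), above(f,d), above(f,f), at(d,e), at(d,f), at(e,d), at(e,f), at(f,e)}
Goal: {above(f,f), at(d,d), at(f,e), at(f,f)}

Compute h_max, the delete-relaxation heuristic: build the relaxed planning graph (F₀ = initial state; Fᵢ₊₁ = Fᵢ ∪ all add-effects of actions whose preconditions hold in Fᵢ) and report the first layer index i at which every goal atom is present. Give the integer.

F0 = init (9 atoms)
F1 = F0 ∪ {at(d,d), at(e,e), at(f,f), marked(d,d), marked(d,e), marked(d,f), marked(e,d), marked(e,e), marked(e,f), marked(f,e), marked(f,f)}  (20 atoms)
goal ⊆ F1  ⇒  h_max = 1

1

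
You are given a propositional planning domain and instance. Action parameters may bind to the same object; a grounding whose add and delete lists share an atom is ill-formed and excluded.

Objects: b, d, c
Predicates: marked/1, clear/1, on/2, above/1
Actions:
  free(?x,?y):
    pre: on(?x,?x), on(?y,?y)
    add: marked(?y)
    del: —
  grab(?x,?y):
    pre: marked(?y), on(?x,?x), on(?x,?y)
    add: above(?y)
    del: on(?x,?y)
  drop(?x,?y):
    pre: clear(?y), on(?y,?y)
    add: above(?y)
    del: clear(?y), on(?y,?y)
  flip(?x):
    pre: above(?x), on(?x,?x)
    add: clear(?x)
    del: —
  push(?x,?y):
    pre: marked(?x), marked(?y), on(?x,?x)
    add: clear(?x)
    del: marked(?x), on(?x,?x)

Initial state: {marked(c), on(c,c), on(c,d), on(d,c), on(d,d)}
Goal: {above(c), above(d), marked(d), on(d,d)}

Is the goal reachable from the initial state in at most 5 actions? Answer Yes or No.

1. free(d,d)  →  {marked(c), marked(d), on(c,c), on(c,d), on(d,c), on(d,d)}
2. grab(d,c)  →  {above(c), marked(c), marked(d), on(c,c), on(c,d), on(d,d)}
3. grab(c,d)  →  {above(c), above(d), marked(c), marked(d), on(c,c), on(d,d)}
optimal plan length = 3; 3 ≤ 5

Yes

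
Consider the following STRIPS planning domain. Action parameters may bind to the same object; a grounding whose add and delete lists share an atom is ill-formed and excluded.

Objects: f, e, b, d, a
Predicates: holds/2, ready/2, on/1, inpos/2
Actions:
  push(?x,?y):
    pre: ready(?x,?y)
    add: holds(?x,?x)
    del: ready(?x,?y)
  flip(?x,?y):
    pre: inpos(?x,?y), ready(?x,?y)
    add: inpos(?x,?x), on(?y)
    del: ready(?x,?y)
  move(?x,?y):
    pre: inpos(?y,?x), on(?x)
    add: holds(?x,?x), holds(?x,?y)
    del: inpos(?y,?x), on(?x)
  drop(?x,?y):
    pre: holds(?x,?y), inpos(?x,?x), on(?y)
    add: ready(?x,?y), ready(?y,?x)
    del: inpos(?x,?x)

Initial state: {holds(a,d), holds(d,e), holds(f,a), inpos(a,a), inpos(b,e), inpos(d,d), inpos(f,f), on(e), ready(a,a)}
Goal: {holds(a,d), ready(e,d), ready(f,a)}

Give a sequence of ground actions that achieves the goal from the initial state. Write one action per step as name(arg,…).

1. flip(a,a)  →  {holds(a,d), holds(d,e), holds(f,a), inpos(a,a), inpos(b,e), inpos(d,d), inpos(f,f), on(a), on(e)}
2. drop(f,a)  →  {holds(a,d), holds(d,e), holds(f,a), inpos(a,a), inpos(b,e), inpos(d,d), on(a), on(e), ready(a,f), ready(f,a)}
3. drop(d,e)  →  {holds(a,d), holds(d,e), holds(f,a), inpos(a,a), inpos(b,e), on(a), on(e), ready(a,f), ready(d,e), ready(e,d), ready(f,a)}

flip(a,a); drop(f,a); drop(d,e)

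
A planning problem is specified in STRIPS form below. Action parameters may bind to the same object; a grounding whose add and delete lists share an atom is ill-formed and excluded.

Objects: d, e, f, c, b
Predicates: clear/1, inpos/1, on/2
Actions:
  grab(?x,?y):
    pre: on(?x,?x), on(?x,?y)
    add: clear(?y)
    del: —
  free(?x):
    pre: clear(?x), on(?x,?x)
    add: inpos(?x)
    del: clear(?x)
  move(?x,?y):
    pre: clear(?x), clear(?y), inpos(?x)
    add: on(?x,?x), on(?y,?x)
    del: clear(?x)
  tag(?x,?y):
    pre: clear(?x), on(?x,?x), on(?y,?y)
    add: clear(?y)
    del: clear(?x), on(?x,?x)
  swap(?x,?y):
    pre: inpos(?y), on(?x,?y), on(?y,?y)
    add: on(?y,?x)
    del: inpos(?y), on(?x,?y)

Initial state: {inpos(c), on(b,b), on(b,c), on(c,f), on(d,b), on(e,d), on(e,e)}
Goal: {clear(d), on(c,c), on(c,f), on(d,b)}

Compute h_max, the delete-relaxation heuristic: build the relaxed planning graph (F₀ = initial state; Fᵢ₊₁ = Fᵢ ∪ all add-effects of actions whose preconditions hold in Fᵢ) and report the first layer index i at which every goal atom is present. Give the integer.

F0 = init (7 atoms)
F1 = F0 ∪ {clear(b), clear(c), clear(d), clear(e)}  (11 atoms)
F2 = F1 ∪ {inpos(b), inpos(e), on(c,c), on(d,c), on(e,c)}  (16 atoms)
goal ⊆ F2  ⇒  h_max = 2

2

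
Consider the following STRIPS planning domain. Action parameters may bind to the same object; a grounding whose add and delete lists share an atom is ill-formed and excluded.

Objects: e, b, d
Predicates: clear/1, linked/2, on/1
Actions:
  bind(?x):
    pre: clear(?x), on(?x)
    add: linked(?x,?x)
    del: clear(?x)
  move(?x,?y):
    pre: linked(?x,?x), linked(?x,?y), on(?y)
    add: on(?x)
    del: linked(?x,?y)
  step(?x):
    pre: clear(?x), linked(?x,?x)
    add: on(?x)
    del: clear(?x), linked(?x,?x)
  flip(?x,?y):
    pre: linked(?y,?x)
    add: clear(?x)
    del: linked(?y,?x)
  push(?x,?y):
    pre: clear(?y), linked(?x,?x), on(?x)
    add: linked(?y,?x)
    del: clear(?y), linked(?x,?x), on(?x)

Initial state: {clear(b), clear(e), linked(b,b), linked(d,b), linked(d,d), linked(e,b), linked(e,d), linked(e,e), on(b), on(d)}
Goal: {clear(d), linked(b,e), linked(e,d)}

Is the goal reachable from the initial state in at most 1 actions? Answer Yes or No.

1. move(e,b)  →  {clear(b), clear(e), linked(b,b), linked(d,b), linked(d,d), linked(e,d), linked(e,e), on(b), on(d), on(e)}
2. flip(d,d)  →  {clear(b), clear(d), clear(e), linked(b,b), linked(d,b), linked(e,d), linked(e,e), on(b), on(d), on(e)}
3. push(e,b)  →  {clear(d), clear(e), linked(b,b), linked(b,e), linked(d,b), linked(e,d), on(b), on(d)}
optimal plan length = 3; 3 > 1

No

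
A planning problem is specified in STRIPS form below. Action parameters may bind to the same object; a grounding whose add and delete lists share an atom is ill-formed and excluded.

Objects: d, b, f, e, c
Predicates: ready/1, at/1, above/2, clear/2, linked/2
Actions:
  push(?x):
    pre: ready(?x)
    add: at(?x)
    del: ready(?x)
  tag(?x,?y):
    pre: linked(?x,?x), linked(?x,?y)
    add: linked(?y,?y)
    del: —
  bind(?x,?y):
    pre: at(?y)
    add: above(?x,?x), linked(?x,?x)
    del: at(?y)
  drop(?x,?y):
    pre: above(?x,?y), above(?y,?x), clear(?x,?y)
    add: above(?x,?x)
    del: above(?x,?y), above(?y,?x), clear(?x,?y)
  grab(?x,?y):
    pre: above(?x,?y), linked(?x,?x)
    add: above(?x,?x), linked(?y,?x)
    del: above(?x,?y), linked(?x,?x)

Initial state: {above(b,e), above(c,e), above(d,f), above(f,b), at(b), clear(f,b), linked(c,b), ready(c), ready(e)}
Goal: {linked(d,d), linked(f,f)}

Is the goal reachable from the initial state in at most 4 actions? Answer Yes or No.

Yes

1. push(e)  →  {above(b,e), above(c,e), above(d,f), above(f,b), at(b), at(e), clear(f,b), linked(c,b), ready(c)}
2. bind(d,b)  →  {above(b,e), above(c,e), above(d,d), above(d,f), above(f,b), at(e), clear(f,b), linked(c,b), linked(d,d), ready(c)}
3. bind(f,e)  →  {above(b,e), above(c,e), above(d,d), above(d,f), above(f,b), above(f,f), clear(f,b), linked(c,b), linked(d,d), linked(f,f), ready(c)}
optimal plan length = 3; 3 ≤ 4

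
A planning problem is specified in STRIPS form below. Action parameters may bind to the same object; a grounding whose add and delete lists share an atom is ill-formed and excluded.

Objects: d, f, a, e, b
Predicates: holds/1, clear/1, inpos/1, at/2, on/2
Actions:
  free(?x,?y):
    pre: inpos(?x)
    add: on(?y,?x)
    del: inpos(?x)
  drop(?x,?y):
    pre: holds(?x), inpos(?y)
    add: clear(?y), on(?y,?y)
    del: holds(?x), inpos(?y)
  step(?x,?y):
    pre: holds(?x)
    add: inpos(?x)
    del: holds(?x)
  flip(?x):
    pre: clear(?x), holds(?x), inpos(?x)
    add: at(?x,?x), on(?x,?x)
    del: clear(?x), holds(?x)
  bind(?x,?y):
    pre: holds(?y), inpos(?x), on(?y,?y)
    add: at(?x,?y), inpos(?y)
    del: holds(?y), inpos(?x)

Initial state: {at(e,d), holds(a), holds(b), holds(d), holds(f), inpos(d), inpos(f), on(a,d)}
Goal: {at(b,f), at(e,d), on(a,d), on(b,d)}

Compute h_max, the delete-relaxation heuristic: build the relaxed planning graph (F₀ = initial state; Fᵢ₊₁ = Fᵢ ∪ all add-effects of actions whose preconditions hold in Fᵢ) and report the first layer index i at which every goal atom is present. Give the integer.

F0 = init (8 atoms)
F1 = F0 ∪ {clear(d), clear(f), inpos(a), inpos(b), on(a,f), on(b,d), on(b,f), on(d,d), on(d,f), on(e,d), on(e,f), on(f,d), on(f,f)}  (21 atoms)
F2 = F1 ∪ {at(a,d), at(a,f), at(b,d), at(b,f), at(d,d), at(d,f), at(f,d), at(f,f), clear(a), clear(b), on(a,a), on(a,b), on(b,a), on(b,b), on(d,a), on(d,b), on(e,a), on(e,b), on(f,a), on(f,b)}  (41 atoms)
goal ⊆ F2  ⇒  h_max = 2

2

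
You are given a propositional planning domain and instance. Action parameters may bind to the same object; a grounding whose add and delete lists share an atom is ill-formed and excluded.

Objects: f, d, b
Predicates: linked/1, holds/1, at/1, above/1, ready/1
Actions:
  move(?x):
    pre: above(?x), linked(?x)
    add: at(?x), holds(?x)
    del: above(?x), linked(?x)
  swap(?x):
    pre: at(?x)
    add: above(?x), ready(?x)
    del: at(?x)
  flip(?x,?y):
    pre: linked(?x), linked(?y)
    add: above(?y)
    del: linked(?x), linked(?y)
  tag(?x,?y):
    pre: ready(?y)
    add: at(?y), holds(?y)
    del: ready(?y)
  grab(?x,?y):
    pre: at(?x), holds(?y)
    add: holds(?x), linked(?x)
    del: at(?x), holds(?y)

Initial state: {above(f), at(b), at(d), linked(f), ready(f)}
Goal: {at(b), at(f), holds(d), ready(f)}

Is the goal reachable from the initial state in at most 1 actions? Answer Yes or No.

No

1. move(f)  →  {at(b), at(d), at(f), holds(f), ready(f)}
2. grab(d,f)  →  {at(b), at(f), holds(d), linked(d), ready(f)}
optimal plan length = 2; 2 > 1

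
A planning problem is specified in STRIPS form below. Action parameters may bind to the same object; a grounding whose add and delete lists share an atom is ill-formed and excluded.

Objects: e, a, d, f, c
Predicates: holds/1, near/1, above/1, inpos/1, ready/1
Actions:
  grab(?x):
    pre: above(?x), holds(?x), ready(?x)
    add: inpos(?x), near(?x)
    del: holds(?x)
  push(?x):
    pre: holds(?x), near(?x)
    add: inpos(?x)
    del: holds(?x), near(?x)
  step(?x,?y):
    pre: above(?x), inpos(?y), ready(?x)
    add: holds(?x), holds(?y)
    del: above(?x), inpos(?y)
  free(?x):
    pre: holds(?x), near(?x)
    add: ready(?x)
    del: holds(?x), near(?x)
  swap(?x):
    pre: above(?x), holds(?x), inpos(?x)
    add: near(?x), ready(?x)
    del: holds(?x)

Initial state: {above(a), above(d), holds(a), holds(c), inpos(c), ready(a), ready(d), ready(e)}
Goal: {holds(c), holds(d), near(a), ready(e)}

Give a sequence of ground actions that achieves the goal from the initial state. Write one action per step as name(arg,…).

1. grab(a)  →  {above(a), above(d), holds(c), inpos(a), inpos(c), near(a), ready(a), ready(d), ready(e)}
2. step(d,a)  →  {above(a), holds(a), holds(c), holds(d), inpos(c), near(a), ready(a), ready(d), ready(e)}

grab(a); step(d,a)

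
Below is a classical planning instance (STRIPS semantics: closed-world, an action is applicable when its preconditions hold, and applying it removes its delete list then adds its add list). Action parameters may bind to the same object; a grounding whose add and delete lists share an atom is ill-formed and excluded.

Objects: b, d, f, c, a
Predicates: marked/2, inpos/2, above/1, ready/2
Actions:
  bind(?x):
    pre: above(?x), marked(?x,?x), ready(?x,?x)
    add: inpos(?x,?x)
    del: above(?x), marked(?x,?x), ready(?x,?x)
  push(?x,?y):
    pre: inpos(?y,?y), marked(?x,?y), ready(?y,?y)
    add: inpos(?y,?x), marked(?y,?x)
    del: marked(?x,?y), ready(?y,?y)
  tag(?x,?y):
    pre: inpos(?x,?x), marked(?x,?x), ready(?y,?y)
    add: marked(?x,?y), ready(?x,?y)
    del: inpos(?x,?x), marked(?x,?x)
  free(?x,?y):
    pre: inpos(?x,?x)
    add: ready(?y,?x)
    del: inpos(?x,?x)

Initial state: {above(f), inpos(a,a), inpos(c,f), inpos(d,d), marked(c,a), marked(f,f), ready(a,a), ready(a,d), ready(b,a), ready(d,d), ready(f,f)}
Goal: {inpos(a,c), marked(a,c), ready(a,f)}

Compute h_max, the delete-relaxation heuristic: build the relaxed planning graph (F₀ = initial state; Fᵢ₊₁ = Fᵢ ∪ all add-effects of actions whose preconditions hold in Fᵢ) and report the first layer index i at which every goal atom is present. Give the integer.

F0 = init (11 atoms)
F1 = F0 ∪ {inpos(a,c), inpos(f,f), marked(a,c), ready(b,d), ready(c,a), ready(c,d), ready(d,a), ready(f,a), ready(f,d)}  (20 atoms)
F2 = F1 ∪ {marked(f,a), marked(f,d), ready(a,f), ready(b,f), ready(c,f), ready(d,f)}  (26 atoms)
goal ⊆ F2  ⇒  h_max = 2

2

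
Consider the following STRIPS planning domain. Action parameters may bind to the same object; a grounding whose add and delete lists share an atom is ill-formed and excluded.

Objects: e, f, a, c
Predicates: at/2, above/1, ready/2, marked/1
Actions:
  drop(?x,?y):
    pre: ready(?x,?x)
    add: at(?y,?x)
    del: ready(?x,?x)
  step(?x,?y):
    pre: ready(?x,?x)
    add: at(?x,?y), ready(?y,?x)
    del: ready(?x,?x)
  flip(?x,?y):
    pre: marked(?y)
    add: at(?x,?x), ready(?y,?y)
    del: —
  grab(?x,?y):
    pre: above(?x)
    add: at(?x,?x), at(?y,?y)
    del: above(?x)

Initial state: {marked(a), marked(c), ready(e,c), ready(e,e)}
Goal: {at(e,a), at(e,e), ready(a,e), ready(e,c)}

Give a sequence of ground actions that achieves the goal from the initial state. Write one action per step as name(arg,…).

step(e,a); flip(e,a)

1. step(e,a)  →  {at(e,a), marked(a), marked(c), ready(a,e), ready(e,c)}
2. flip(e,a)  →  {at(e,a), at(e,e), marked(a), marked(c), ready(a,a), ready(a,e), ready(e,c)}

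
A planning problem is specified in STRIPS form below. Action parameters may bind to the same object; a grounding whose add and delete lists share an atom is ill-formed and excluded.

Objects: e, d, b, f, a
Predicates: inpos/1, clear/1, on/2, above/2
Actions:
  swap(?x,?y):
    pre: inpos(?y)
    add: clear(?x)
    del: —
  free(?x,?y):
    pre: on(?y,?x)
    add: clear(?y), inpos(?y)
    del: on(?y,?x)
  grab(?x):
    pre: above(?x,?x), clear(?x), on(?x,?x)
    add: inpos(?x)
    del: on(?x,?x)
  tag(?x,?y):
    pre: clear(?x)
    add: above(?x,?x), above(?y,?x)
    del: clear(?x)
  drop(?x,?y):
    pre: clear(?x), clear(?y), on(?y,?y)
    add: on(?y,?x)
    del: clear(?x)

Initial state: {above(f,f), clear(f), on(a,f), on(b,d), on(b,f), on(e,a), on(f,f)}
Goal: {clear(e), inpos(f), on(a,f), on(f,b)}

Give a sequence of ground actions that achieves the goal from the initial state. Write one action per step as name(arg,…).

free(d,b); swap(e,b); drop(b,f); free(f,f)

1. free(d,b)  →  {above(f,f), clear(b), clear(f), inpos(b), on(a,f), on(b,f), on(e,a), on(f,f)}
2. swap(e,b)  →  {above(f,f), clear(b), clear(e), clear(f), inpos(b), on(a,f), on(b,f), on(e,a), on(f,f)}
3. drop(b,f)  →  {above(f,f), clear(e), clear(f), inpos(b), on(a,f), on(b,f), on(e,a), on(f,b), on(f,f)}
4. free(f,f)  →  {above(f,f), clear(e), clear(f), inpos(b), inpos(f), on(a,f), on(b,f), on(e,a), on(f,b)}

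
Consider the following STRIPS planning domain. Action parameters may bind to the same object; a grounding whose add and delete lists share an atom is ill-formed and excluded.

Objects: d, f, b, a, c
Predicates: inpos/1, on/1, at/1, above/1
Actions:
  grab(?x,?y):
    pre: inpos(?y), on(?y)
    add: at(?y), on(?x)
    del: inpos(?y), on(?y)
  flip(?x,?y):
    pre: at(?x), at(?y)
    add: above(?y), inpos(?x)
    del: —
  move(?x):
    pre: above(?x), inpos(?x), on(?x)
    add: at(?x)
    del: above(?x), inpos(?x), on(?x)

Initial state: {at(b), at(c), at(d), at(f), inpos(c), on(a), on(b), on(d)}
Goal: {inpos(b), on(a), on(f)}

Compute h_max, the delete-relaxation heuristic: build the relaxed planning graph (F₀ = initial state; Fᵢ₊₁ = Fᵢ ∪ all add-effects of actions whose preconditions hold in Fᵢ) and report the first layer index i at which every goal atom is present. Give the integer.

F0 = init (8 atoms)
F1 = F0 ∪ {above(b), above(c), above(d), above(f), inpos(b), inpos(d), inpos(f)}  (15 atoms)
F2 = F1 ∪ {on(c), on(f)}  (17 atoms)
goal ⊆ F2  ⇒  h_max = 2

2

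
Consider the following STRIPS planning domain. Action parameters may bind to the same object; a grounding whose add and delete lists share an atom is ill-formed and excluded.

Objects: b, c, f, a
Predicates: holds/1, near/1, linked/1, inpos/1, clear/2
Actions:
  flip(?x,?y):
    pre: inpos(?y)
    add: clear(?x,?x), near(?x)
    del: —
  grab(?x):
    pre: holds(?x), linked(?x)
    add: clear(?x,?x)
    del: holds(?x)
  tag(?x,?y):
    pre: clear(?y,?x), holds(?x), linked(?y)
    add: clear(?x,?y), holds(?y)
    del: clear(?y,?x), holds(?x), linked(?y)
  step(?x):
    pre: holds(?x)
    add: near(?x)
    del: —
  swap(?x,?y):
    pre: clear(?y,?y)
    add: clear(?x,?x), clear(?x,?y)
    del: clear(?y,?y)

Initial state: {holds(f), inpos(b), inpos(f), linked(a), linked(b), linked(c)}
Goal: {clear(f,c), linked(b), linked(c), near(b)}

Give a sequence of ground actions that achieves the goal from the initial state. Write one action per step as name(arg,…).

1. flip(b,b)  →  {clear(b,b), holds(f), inpos(b), inpos(f), linked(a), linked(b), linked(c), near(b)}
2. flip(c,b)  →  {clear(b,b), clear(c,c), holds(f), inpos(b), inpos(f), linked(a), linked(b), linked(c), near(b), near(c)}
3. swap(f,c)  →  {clear(b,b), clear(f,c), clear(f,f), holds(f), inpos(b), inpos(f), linked(a), linked(b), linked(c), near(b), near(c)}

flip(b,b); flip(c,b); swap(f,c)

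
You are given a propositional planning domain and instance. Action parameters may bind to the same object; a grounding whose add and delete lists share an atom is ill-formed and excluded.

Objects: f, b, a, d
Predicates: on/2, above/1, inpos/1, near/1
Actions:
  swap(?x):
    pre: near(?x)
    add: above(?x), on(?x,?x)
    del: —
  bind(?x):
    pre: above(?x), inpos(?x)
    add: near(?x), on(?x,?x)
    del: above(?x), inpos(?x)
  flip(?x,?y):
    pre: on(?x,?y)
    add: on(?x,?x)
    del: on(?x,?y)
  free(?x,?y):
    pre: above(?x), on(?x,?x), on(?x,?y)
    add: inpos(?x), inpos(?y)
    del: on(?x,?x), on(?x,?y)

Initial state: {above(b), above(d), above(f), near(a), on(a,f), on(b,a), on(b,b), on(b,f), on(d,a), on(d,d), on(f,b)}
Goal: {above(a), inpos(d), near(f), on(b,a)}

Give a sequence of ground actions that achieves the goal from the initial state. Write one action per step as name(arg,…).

1. swap(a)  →  {above(a), above(b), above(d), above(f), near(a), on(a,a), on(a,f), on(b,a), on(b,b), on(b,f), on(d,a), on(d,d), on(f,b)}
2. free(b,f)  →  {above(a), above(b), above(d), above(f), inpos(b), inpos(f), near(a), on(a,a), on(a,f), on(b,a), on(d,a), on(d,d), on(f,b)}
3. bind(f)  →  {above(a), above(b), above(d), inpos(b), near(a), near(f), on(a,a), on(a,f), on(b,a), on(d,a), on(d,d), on(f,b), on(f,f)}
4. free(d,a)  →  {above(a), above(b), above(d), inpos(a), inpos(b), inpos(d), near(a), near(f), on(a,a), on(a,f), on(b,a), on(f,b), on(f,f)}

swap(a); free(b,f); bind(f); free(d,a)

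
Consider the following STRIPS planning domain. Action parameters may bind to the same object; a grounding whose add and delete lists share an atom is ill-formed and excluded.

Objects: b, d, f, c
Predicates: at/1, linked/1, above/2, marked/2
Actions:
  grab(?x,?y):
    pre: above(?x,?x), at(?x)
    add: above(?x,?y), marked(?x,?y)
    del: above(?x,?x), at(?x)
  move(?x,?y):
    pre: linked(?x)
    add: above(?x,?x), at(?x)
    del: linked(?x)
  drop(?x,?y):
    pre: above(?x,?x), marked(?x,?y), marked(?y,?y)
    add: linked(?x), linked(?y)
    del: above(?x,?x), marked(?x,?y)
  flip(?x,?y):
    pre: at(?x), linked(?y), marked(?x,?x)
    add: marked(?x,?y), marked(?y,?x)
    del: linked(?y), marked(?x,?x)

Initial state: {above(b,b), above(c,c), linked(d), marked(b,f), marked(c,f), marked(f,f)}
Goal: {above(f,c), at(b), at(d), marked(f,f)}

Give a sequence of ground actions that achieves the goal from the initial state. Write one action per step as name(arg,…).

move(d,b); drop(b,f); move(b,b); move(f,b); grab(f,c)

1. move(d,b)  →  {above(b,b), above(c,c), above(d,d), at(d), marked(b,f), marked(c,f), marked(f,f)}
2. drop(b,f)  →  {above(c,c), above(d,d), at(d), linked(b), linked(f), marked(c,f), marked(f,f)}
3. move(b,b)  →  {above(b,b), above(c,c), above(d,d), at(b), at(d), linked(f), marked(c,f), marked(f,f)}
4. move(f,b)  →  {above(b,b), above(c,c), above(d,d), above(f,f), at(b), at(d), at(f), marked(c,f), marked(f,f)}
5. grab(f,c)  →  {above(b,b), above(c,c), above(d,d), above(f,c), at(b), at(d), marked(c,f), marked(f,c), marked(f,f)}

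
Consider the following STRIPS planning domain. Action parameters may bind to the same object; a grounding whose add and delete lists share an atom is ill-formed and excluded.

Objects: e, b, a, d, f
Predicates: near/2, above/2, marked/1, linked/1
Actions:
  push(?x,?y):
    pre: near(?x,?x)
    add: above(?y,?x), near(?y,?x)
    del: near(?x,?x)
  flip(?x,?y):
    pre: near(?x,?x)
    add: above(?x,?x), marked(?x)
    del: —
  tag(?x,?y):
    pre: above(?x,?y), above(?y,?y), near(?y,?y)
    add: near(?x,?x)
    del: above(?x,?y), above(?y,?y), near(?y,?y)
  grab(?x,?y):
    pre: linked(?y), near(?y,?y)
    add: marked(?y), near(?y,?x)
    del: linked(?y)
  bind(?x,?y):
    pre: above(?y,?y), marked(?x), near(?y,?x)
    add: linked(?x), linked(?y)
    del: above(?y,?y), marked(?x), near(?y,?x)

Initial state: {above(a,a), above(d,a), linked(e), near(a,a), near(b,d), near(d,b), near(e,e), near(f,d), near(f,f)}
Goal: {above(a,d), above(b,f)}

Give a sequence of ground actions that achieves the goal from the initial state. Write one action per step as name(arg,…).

push(f,b); tag(d,a); push(d,a)

1. push(f,b)  →  {above(a,a), above(b,f), above(d,a), linked(e), near(a,a), near(b,d), near(b,f), near(d,b), near(e,e), near(f,d)}
2. tag(d,a)  →  {above(b,f), linked(e), near(b,d), near(b,f), near(d,b), near(d,d), near(e,e), near(f,d)}
3. push(d,a)  →  {above(a,d), above(b,f), linked(e), near(a,d), near(b,d), near(b,f), near(d,b), near(e,e), near(f,d)}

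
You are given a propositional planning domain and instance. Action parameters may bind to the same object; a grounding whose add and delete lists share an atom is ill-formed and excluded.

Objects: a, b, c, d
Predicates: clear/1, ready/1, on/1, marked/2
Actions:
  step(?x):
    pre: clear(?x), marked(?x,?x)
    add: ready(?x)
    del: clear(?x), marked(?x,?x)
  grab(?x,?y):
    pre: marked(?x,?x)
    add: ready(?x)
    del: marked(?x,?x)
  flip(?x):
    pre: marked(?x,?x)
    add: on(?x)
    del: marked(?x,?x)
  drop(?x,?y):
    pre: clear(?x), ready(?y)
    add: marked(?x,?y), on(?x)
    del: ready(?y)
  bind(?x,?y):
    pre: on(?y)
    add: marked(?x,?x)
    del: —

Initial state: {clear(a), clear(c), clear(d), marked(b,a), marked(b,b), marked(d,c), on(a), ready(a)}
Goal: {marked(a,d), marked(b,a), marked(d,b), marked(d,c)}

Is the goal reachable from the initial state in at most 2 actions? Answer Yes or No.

1. grab(b,a)  →  {clear(a), clear(c), clear(d), marked(b,a), marked(d,c), on(a), ready(a), ready(b)}
2. drop(d,b)  →  {clear(a), clear(c), clear(d), marked(b,a), marked(d,b), marked(d,c), on(a), on(d), ready(a)}
3. bind(d,a)  →  {clear(a), clear(c), clear(d), marked(b,a), marked(d,b), marked(d,c), marked(d,d), on(a), on(d), ready(a)}
4. step(d)  →  {clear(a), clear(c), marked(b,a), marked(d,b), marked(d,c), on(a), on(d), ready(a), ready(d)}
5. drop(a,d)  →  {clear(a), clear(c), marked(a,d), marked(b,a), marked(d,b), marked(d,c), on(a), on(d), ready(a)}
optimal plan length = 5; 5 > 2

No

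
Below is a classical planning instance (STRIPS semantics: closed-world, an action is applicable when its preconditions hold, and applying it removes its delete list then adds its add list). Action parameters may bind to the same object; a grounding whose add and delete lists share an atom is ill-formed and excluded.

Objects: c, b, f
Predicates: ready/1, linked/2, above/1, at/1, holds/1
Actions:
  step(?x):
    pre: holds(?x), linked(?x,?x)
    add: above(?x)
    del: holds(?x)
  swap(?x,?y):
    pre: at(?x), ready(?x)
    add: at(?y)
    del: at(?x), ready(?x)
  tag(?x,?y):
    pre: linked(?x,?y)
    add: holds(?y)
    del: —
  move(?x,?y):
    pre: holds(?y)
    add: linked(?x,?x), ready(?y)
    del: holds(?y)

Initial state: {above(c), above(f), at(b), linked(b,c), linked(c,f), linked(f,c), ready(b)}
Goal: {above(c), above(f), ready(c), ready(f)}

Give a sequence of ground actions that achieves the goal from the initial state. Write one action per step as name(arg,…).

1. tag(c,f)  →  {above(c), above(f), at(b), holds(f), linked(b,c), linked(c,f), linked(f,c), ready(b)}
2. tag(b,c)  →  {above(c), above(f), at(b), holds(c), holds(f), linked(b,c), linked(c,f), linked(f,c), ready(b)}
3. move(c,c)  →  {above(c), above(f), at(b), holds(f), linked(b,c), linked(c,c), linked(c,f), linked(f,c), ready(b), ready(c)}
4. move(c,f)  →  {above(c), above(f), at(b), linked(b,c), linked(c,c), linked(c,f), linked(f,c), ready(b), ready(c), ready(f)}

tag(c,f); tag(b,c); move(c,c); move(c,f)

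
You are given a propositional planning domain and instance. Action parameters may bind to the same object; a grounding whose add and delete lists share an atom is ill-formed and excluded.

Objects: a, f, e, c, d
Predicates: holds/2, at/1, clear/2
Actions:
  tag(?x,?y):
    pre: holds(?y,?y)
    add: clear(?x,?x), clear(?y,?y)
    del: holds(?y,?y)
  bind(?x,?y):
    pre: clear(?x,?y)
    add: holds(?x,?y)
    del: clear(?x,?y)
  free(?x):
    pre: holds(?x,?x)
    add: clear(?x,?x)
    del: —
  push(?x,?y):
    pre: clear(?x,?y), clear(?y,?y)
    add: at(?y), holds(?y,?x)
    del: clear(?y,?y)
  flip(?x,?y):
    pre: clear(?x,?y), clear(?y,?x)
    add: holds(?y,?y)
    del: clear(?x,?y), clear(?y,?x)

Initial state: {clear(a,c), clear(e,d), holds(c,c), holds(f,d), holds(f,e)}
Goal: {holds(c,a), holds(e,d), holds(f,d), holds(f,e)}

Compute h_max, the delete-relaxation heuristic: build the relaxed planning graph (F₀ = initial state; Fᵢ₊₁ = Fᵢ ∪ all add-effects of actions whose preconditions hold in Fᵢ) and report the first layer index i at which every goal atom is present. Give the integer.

F0 = init (5 atoms)
F1 = F0 ∪ {clear(a,a), clear(c,c), clear(d,d), clear(e,e), clear(f,f), holds(a,c), holds(e,d)}  (12 atoms)
F2 = F1 ∪ {at(a), at(c), at(d), at(e), at(f), holds(a,a), holds(c,a), holds(d,d), holds(d,e), holds(e,e), holds(f,f)}  (23 atoms)
goal ⊆ F2  ⇒  h_max = 2

2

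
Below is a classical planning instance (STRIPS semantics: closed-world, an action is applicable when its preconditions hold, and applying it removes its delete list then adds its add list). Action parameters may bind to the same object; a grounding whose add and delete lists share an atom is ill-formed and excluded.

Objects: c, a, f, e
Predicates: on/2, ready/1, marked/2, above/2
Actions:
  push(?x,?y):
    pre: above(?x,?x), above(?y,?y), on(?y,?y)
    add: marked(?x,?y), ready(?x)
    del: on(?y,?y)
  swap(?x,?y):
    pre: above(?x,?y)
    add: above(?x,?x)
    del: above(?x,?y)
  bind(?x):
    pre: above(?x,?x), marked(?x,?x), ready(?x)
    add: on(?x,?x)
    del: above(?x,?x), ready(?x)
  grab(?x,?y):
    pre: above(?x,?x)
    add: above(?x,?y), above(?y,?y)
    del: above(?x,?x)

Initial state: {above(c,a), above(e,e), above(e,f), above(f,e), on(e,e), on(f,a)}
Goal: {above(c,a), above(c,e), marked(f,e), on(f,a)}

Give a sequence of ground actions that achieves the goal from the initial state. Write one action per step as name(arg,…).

1. swap(f,e)  →  {above(c,a), above(e,e), above(e,f), above(f,f), on(e,e), on(f,a)}
2. push(f,e)  →  {above(c,a), above(e,e), above(e,f), above(f,f), marked(f,e), on(f,a), ready(f)}
3. grab(f,c)  →  {above(c,a), above(c,c), above(e,e), above(e,f), above(f,c), marked(f,e), on(f,a), ready(f)}
4. grab(c,e)  →  {above(c,a), above(c,e), above(e,e), above(e,f), above(f,c), marked(f,e), on(f,a), ready(f)}

swap(f,e); push(f,e); grab(f,c); grab(c,e)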